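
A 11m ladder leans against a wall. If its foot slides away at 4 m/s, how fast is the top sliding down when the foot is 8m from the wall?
32√57/57 ≈ 4.239 m/s

x² + y² = 11²
2x·dx/dt + 2y·dy/dt = 0
dy/dt = -x/y · dx/dt = -8/√57 · 4 = -32√57/57 m/s
The top is descending at 32√57/57 ≈ 4.239 m/s.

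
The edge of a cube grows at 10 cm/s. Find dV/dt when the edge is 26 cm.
20280 cm³/s

V = s³
dV/dt = 3s² · ds/dt = 3·26²·10 = 20280 cm³/s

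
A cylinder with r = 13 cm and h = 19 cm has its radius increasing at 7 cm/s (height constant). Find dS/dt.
630π cm²/s

S = 2πrh + 2πr² (lateral + bases)
dS/dt = (2πh + 4πr)·dr/dt = (2π·19 + 4π·13)·7
= 630π cm²/s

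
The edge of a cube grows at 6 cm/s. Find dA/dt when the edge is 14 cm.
1008 cm²/s

A = 6s²
dA/dt = 12s · ds/dt = 12·14·6 = 1008 cm²/s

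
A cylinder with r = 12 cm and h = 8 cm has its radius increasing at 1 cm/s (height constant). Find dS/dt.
64π cm²/s

S = 2πrh + 2πr² (lateral + bases)
dS/dt = (2πh + 4πr)·dr/dt = (2π·8 + 4π·12)·1
= 64π cm²/s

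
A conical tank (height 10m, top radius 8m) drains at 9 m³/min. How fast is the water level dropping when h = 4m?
225/(256π) ≈ 0.2798 m/min

r/h = 8/10, so r = (4/5)h
V = (1/3)πr²h = (1/3)π((4/5)h)²h = (16/75)πh³
dV/dh = (16/25)πh²
dh/dt = (dV/dt)/(dV/dh) = -9/((16/25)π·4²) = -225/(256π) m/min
The level is dropping at 225/(256π) ≈ 0.2798 m/min.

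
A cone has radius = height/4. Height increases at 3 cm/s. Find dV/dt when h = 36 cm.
243π cm³/s

V = (1/3)π(h/4)²h = πh³/48
dV/dt = πh²/16 · 3
At h = 36: dV/dt = 243π cm³/s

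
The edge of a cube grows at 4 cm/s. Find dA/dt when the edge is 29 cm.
1392 cm²/s

A = 6s²
dA/dt = 12s · ds/dt = 12·29·4 = 1392 cm²/s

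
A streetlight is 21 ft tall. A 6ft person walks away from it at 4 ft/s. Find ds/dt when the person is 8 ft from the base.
8/5 ft/s

By similar triangles: 21/(x+s) = 6/s
Solving: s = 6x/15
ds/dt = 6/15 · dx/dt = 2/5 · 4 = 8/5 ft/s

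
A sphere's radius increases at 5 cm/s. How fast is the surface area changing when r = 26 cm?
1040π cm²/s

S = 4πr²
dS/dt = dS/dr · dr/dt = 8πr · 5
At r = 26: dS/dt = 1040π cm²/s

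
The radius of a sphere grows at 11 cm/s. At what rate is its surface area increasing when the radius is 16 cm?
1408π cm²/s

S = 4πr²
dS/dt = dS/dr · dr/dt = 8πr · 11
At r = 16: dS/dt = 1408π cm²/s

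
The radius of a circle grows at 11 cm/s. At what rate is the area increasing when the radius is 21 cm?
462π cm²/s

A = πr²
dA/dt = 2πr · dr/dt = 2π(21)(11) = 462π cm²/s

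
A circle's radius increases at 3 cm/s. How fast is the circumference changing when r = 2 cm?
6π cm/s

C = 2πr
dC/dt = 2π · dr/dt = 2π · 3 = 6π cm/s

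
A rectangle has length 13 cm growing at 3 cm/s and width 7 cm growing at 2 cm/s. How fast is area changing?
47 cm²/s

A = lw
dA/dt = w·dl/dt + l·dw/dt = 7·3 + 13·2 = 47 cm²/s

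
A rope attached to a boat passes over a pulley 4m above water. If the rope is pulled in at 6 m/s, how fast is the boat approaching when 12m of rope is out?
9√2/2 ≈ 6.364 m/s

rope² = x² + 4²
x = √(12² - 4²) = 8√2
dx/dt = (rope/x) · d(rope)/dt = (12/(8√2)) · (-6) = -9√2/2 m/s
The boat approaches at 9√2/2 ≈ 6.364 m/s.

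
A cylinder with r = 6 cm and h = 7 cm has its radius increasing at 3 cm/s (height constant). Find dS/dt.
114π cm²/s

S = 2πrh + 2πr² (lateral + bases)
dS/dt = (2πh + 4πr)·dr/dt = (2π·7 + 4π·6)·3
= 114π cm²/s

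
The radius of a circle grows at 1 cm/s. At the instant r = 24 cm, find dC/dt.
2π cm/s

C = 2πr
dC/dt = 2π · dr/dt = 2π · 1 = 2π cm/s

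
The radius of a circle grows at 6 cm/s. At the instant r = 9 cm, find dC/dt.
12π cm/s

C = 2πr
dC/dt = 2π · dr/dt = 2π · 6 = 12π cm/s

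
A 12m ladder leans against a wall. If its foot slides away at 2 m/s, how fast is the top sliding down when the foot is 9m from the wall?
6√7/7 ≈ 2.268 m/s

x² + y² = 12²
2x·dx/dt + 2y·dy/dt = 0
dy/dt = -x/y · dx/dt = -9/(3√7) · 2 = -6√7/7 m/s
The top is descending at 6√7/7 ≈ 2.268 m/s.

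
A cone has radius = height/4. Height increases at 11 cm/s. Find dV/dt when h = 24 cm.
396π cm³/s

V = (1/3)π(h/4)²h = πh³/48
dV/dt = πh²/16 · 11
At h = 24: dV/dt = 396π cm³/s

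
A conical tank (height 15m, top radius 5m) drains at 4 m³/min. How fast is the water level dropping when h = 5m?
36/(25π) ≈ 0.4584 m/min

r/h = 5/15, so r = (1/3)h
V = (1/3)πr²h = (1/3)π((1/3)h)²h = (1/27)πh³
dV/dh = (1/9)πh²
dh/dt = (dV/dt)/(dV/dh) = -4/((1/9)π·5²) = -36/(25π) m/min
The level is dropping at 36/(25π) ≈ 0.4584 m/min.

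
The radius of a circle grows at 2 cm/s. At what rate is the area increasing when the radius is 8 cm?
32π cm²/s

A = πr²
dA/dt = 2πr · dr/dt = 2π(8)(2) = 32π cm²/s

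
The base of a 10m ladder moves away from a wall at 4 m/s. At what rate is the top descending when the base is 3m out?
12√91/91 ≈ 1.258 m/s

x² + y² = 10²
2x·dx/dt + 2y·dy/dt = 0
dy/dt = -x/y · dx/dt = -3/√91 · 4 = -12√91/91 m/s
The top is descending at 12√91/91 ≈ 1.258 m/s.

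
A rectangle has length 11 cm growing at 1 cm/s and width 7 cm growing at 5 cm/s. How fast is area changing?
62 cm²/s

A = lw
dA/dt = w·dl/dt + l·dw/dt = 7·1 + 11·5 = 62 cm²/s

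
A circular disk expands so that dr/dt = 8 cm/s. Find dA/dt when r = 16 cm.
256π cm²/s

A = πr²
dA/dt = 2πr · dr/dt = 2π(16)(8) = 256π cm²/s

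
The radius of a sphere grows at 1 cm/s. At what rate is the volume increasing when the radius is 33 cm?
4356π cm³/s

V = (4/3)πr³
dV/dt = dV/dr · dr/dt = 4πr² · 1
At r = 33: dV/dt = 4356π cm³/s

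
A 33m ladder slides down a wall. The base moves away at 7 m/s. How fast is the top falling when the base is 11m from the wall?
7√2/4 ≈ 2.475 m/s

x² + y² = 33²
2x·dx/dt + 2y·dy/dt = 0
dy/dt = -x/y · dx/dt = -11/(22√2) · 7 = -7√2/4 m/s
The top is descending at 7√2/4 ≈ 2.475 m/s.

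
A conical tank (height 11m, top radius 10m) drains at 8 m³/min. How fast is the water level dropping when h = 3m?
242/(225π) ≈ 0.3424 m/min

r/h = 10/11, so r = (10/11)h
V = (1/3)πr²h = (1/3)π((10/11)h)²h = (100/363)πh³
dV/dh = (100/121)πh²
dh/dt = (dV/dt)/(dV/dh) = -8/((100/121)π·3²) = -242/(225π) m/min
The level is dropping at 242/(225π) ≈ 0.3424 m/min.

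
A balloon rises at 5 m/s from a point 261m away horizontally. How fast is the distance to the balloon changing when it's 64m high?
320√72217/72217 ≈ 1.191 m/s

z² = 261² + y²
z = √(261² + 64²) = √72217
dz/dt = y/z · dy/dt = 64/√72217 · 5 = 320√72217/72217 ≈ 1.191 m/s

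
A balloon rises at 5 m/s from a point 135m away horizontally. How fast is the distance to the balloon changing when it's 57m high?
95√2386/2386 ≈ 1.945 m/s

z² = 135² + y²
z = √(135² + 57²) = 3√2386
dz/dt = y/z · dy/dt = 57/(3√2386) · 5 = 95√2386/2386 ≈ 1.945 m/s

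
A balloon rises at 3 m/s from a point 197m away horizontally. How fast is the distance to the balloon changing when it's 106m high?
318√50045/50045 ≈ 1.421 m/s

z² = 197² + y²
z = √(197² + 106²) = √50045
dz/dt = y/z · dy/dt = 106/√50045 · 3 = 318√50045/50045 ≈ 1.421 m/s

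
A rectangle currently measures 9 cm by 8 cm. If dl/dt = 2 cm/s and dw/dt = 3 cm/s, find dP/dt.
10 cm/s

P = 2(l + w)
dP/dt = 2(dl/dt + dw/dt) = 2(2 + 3) = 10 cm/s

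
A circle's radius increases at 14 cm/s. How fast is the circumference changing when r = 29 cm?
28π cm/s

C = 2πr
dC/dt = 2π · dr/dt = 2π · 14 = 28π cm/s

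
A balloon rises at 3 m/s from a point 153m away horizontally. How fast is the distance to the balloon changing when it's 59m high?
177√26890/26890 ≈ 1.079 m/s

z² = 153² + y²
z = √(153² + 59²) = √26890
dz/dt = y/z · dy/dt = 59/√26890 · 3 = 177√26890/26890 ≈ 1.079 m/s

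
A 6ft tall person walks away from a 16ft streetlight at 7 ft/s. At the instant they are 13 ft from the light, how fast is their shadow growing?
21/5 ft/s

By similar triangles: 16/(x+s) = 6/s
Solving: s = 6x/10
ds/dt = 6/10 · dx/dt = 3/5 · 7 = 21/5 ft/s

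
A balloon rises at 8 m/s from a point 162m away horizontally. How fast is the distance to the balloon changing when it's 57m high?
152√3277/3277 ≈ 2.655 m/s

z² = 162² + y²
z = √(162² + 57²) = 3√3277
dz/dt = y/z · dy/dt = 57/(3√3277) · 8 = 152√3277/3277 ≈ 2.655 m/s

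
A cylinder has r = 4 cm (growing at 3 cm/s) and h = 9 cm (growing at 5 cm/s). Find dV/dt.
296π cm³/s

V = πr²h
dV/dt = 2πrh·dr/dt + πr²·dh/dt
= 2π(4)(9)(3) + π(4)²(5)
= 296π cm³/s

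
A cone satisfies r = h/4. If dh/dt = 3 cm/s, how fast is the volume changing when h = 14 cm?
147π/4 cm³/s

V = (1/3)π(h/4)²h = πh³/48
dV/dt = πh²/16 · 3
At h = 14: dV/dt = 147π/4 cm³/s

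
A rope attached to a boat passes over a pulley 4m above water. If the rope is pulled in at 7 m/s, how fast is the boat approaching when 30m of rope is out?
105√221/221 ≈ 7.063 m/s

rope² = x² + 4²
x = √(30² - 4²) = 2√221
dx/dt = (rope/x) · d(rope)/dt = (30/(2√221)) · (-7) = -105√221/221 m/s
The boat approaches at 105√221/221 ≈ 7.063 m/s.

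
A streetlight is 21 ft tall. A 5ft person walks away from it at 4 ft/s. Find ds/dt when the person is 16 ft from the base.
5/4 ft/s

By similar triangles: 21/(x+s) = 5/s
Solving: s = 5x/16
ds/dt = 5/16 · dx/dt = 5/16 · 4 = 5/4 ft/s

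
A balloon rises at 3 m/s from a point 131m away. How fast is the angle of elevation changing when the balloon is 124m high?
0.012079 rad/s

tan(θ) = y/131
sec²(θ) · dθ/dt = (1/131) · dy/dt
dθ/dt = cos²(θ)/131 · 3 = 131/(131² + 124²) · 3
dθ/dt = 0.012079 rad/s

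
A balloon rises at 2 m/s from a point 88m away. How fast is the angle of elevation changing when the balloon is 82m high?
0.012165 rad/s

tan(θ) = y/88
sec²(θ) · dθ/dt = (1/88) · dy/dt
dθ/dt = cos²(θ)/88 · 2 = 88/(88² + 82²) · 2
dθ/dt = 0.012165 rad/s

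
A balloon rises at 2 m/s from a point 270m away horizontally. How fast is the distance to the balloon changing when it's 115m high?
46√3445/3445 ≈ 0.7837 m/s

z² = 270² + y²
z = √(270² + 115²) = 5√3445
dz/dt = y/z · dy/dt = 115/(5√3445) · 2 = 46√3445/3445 ≈ 0.7837 m/s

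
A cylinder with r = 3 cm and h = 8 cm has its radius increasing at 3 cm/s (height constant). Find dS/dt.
84π cm²/s

S = 2πrh + 2πr² (lateral + bases)
dS/dt = (2πh + 4πr)·dr/dt = (2π·8 + 4π·3)·3
= 84π cm²/s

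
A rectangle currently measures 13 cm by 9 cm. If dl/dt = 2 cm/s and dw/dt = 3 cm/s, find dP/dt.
10 cm/s

P = 2(l + w)
dP/dt = 2(dl/dt + dw/dt) = 2(2 + 3) = 10 cm/s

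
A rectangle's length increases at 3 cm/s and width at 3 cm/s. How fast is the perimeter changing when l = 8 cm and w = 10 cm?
12 cm/s

P = 2(l + w)
dP/dt = 2(dl/dt + dw/dt) = 2(3 + 3) = 12 cm/s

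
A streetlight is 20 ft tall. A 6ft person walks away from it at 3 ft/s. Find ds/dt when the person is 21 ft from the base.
9/7 ft/s

By similar triangles: 20/(x+s) = 6/s
Solving: s = 6x/14
ds/dt = 6/14 · dx/dt = 3/7 · 3 = 9/7 ft/s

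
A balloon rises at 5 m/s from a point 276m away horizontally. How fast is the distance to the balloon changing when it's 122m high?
61√22765/4553 ≈ 2.021 m/s

z² = 276² + y²
z = √(276² + 122²) = 2√22765
dz/dt = y/z · dy/dt = 122/(2√22765) · 5 = 61√22765/4553 ≈ 2.021 m/s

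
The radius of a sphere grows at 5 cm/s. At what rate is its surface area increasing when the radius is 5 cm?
200π cm²/s

S = 4πr²
dS/dt = dS/dr · dr/dt = 8πr · 5
At r = 5: dS/dt = 200π cm²/s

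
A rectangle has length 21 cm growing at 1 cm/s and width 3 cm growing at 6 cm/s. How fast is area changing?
129 cm²/s

A = lw
dA/dt = w·dl/dt + l·dw/dt = 3·1 + 21·6 = 129 cm²/s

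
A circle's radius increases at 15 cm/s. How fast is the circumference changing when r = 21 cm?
30π cm/s

C = 2πr
dC/dt = 2π · dr/dt = 2π · 15 = 30π cm/s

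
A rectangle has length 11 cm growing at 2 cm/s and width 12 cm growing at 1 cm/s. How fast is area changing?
35 cm²/s

A = lw
dA/dt = w·dl/dt + l·dw/dt = 12·2 + 11·1 = 35 cm²/s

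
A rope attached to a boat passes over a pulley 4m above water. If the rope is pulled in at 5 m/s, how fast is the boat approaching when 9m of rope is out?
9√65/13 ≈ 5.582 m/s

rope² = x² + 4²
x = √(9² - 4²) = √65
dx/dt = (rope/x) · d(rope)/dt = (9/√65) · (-5) = -9√65/13 m/s
The boat approaches at 9√65/13 ≈ 5.582 m/s.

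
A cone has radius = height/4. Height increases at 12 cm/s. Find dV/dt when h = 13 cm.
507π/4 cm³/s

V = (1/3)π(h/4)²h = πh³/48
dV/dt = πh²/16 · 12
At h = 13: dV/dt = 507π/4 cm³/s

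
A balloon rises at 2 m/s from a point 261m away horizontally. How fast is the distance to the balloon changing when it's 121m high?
121√82762/41381 ≈ 0.8412 m/s

z² = 261² + y²
z = √(261² + 121²) = √82762
dz/dt = y/z · dy/dt = 121/√82762 · 2 = 121√82762/41381 ≈ 0.8412 m/s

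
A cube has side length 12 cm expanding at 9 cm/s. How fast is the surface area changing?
1296 cm²/s

A = 6s²
dA/dt = 12s · ds/dt = 12·12·9 = 1296 cm²/s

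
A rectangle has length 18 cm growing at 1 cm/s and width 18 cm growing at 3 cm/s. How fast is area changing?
72 cm²/s

A = lw
dA/dt = w·dl/dt + l·dw/dt = 18·1 + 18·3 = 72 cm²/s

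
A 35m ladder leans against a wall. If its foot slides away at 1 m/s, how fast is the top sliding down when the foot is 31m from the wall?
31√66/132 ≈ 1.908 m/s

x² + y² = 35²
2x·dx/dt + 2y·dy/dt = 0
dy/dt = -x/y · dx/dt = -31/(2√66) · 1 = -31√66/132 m/s
The top is descending at 31√66/132 ≈ 1.908 m/s.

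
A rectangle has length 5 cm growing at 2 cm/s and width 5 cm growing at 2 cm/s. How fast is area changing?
20 cm²/s

A = lw
dA/dt = w·dl/dt + l·dw/dt = 5·2 + 5·2 = 20 cm²/s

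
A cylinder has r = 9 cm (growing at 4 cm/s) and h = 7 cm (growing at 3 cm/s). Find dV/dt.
747π cm³/s

V = πr²h
dV/dt = 2πrh·dr/dt + πr²·dh/dt
= 2π(9)(7)(4) + π(9)²(3)
= 747π cm³/s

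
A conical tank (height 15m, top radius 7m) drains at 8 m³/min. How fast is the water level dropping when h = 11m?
1800/(5929π) ≈ 0.09664 m/min

r/h = 7/15, so r = (7/15)h
V = (1/3)πr²h = (1/3)π((7/15)h)²h = (49/675)πh³
dV/dh = (49/225)πh²
dh/dt = (dV/dt)/(dV/dh) = -8/((49/225)π·11²) = -1800/(5929π) m/min
The level is dropping at 1800/(5929π) ≈ 0.09664 m/min.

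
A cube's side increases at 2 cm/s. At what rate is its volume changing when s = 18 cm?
1944 cm³/s

V = s³
dV/dt = 3s² · ds/dt = 3·18²·2 = 1944 cm³/s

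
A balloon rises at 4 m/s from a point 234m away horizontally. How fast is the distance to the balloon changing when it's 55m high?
220√57781/57781 ≈ 0.9152 m/s

z² = 234² + y²
z = √(234² + 55²) = √57781
dz/dt = y/z · dy/dt = 55/√57781 · 4 = 220√57781/57781 ≈ 0.9152 m/s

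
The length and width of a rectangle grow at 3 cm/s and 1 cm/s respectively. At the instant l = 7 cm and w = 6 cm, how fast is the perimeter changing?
8 cm/s

P = 2(l + w)
dP/dt = 2(dl/dt + dw/dt) = 2(3 + 1) = 8 cm/s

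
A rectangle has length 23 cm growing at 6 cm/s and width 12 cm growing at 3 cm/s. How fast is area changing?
141 cm²/s

A = lw
dA/dt = w·dl/dt + l·dw/dt = 12·6 + 23·3 = 141 cm²/s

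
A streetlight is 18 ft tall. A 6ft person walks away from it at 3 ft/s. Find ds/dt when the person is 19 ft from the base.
3/2 ft/s

By similar triangles: 18/(x+s) = 6/s
Solving: s = 6x/12
ds/dt = 6/12 · dx/dt = 1/2 · 3 = 3/2 ft/s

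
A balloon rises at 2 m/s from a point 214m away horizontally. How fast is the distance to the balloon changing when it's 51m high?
102√48397/48397 ≈ 0.4637 m/s

z² = 214² + y²
z = √(214² + 51²) = √48397
dz/dt = y/z · dy/dt = 51/√48397 · 2 = 102√48397/48397 ≈ 0.4637 m/s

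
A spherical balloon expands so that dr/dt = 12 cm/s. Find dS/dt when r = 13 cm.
1248π cm²/s

S = 4πr²
dS/dt = dS/dr · dr/dt = 8πr · 12
At r = 13: dS/dt = 1248π cm²/s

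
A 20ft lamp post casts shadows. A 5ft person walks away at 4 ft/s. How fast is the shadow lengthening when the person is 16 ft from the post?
4/3 ft/s

By similar triangles: 20/(x+s) = 5/s
Solving: s = 5x/15
ds/dt = 5/15 · dx/dt = 1/3 · 4 = 4/3 ft/s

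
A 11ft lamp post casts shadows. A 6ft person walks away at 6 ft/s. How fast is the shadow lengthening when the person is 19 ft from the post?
36/5 ft/s

By similar triangles: 11/(x+s) = 6/s
Solving: s = 6x/5
ds/dt = 6/5 · dx/dt = 6/5 · 6 = 36/5 ft/s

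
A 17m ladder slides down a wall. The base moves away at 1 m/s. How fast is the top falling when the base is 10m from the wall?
10√21/63 ≈ 0.7274 m/s

x² + y² = 17²
2x·dx/dt + 2y·dy/dt = 0
dy/dt = -x/y · dx/dt = -10/(3√21) · 1 = -10√21/63 m/s
The top is descending at 10√21/63 ≈ 0.7274 m/s.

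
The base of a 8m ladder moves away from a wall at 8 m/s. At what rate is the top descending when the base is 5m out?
40√39/39 ≈ 6.405 m/s

x² + y² = 8²
2x·dx/dt + 2y·dy/dt = 0
dy/dt = -x/y · dx/dt = -5/√39 · 8 = -40√39/39 m/s
The top is descending at 40√39/39 ≈ 6.405 m/s.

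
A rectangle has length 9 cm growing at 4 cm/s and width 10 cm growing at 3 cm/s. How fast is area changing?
67 cm²/s

A = lw
dA/dt = w·dl/dt + l·dw/dt = 10·4 + 9·3 = 67 cm²/s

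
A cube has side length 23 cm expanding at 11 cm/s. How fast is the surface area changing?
3036 cm²/s

A = 6s²
dA/dt = 12s · ds/dt = 12·23·11 = 3036 cm²/s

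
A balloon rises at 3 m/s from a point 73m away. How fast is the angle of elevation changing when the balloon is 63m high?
0.023553 rad/s

tan(θ) = y/73
sec²(θ) · dθ/dt = (1/73) · dy/dt
dθ/dt = cos²(θ)/73 · 3 = 73/(73² + 63²) · 3
dθ/dt = 0.023553 rad/s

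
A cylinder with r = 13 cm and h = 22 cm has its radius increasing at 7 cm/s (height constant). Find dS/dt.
672π cm²/s

S = 2πrh + 2πr² (lateral + bases)
dS/dt = (2πh + 4πr)·dr/dt = (2π·22 + 4π·13)·7
= 672π cm²/s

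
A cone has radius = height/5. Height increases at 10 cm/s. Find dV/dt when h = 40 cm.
640π cm³/s

V = (1/3)π(h/5)²h = πh³/75
dV/dt = πh²/25 · 10
At h = 40: dV/dt = 640π cm³/s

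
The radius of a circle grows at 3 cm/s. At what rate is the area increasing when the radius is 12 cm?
72π cm²/s

A = πr²
dA/dt = 2πr · dr/dt = 2π(12)(3) = 72π cm²/s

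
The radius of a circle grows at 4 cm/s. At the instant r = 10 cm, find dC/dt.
8π cm/s

C = 2πr
dC/dt = 2π · dr/dt = 2π · 4 = 8π cm/s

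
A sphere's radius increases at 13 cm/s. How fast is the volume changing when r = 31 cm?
49972π cm³/s

V = (4/3)πr³
dV/dt = dV/dr · dr/dt = 4πr² · 13
At r = 31: dV/dt = 49972π cm³/s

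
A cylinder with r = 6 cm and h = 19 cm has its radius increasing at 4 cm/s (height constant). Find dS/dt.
248π cm²/s

S = 2πrh + 2πr² (lateral + bases)
dS/dt = (2πh + 4πr)·dr/dt = (2π·19 + 4π·6)·4
= 248π cm²/s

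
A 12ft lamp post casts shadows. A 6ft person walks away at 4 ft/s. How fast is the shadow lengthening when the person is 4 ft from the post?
4 ft/s

By similar triangles: 12/(x+s) = 6/s
Solving: s = 6x/6
ds/dt = 6/6 · dx/dt = 1 · 4 = 4 ft/s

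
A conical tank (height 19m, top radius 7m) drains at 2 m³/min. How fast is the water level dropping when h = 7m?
722/(2401π) ≈ 0.09572 m/min

r/h = 7/19, so r = (7/19)h
V = (1/3)πr²h = (1/3)π((7/19)h)²h = (49/1083)πh³
dV/dh = (49/361)πh²
dh/dt = (dV/dt)/(dV/dh) = -2/((49/361)π·7²) = -722/(2401π) m/min
The level is dropping at 722/(2401π) ≈ 0.09572 m/min.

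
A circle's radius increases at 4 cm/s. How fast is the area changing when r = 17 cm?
136π cm²/s

A = πr²
dA/dt = 2πr · dr/dt = 2π(17)(4) = 136π cm²/s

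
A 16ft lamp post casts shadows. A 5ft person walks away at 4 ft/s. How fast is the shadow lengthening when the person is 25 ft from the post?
20/11 ft/s

By similar triangles: 16/(x+s) = 5/s
Solving: s = 5x/11
ds/dt = 5/11 · dx/dt = 5/11 · 4 = 20/11 ft/s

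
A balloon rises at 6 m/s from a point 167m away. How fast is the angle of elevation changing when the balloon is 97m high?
0.026865 rad/s

tan(θ) = y/167
sec²(θ) · dθ/dt = (1/167) · dy/dt
dθ/dt = cos²(θ)/167 · 6 = 167/(167² + 97²) · 6
dθ/dt = 0.026865 rad/s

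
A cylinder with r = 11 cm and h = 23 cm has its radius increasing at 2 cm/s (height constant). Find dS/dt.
180π cm²/s

S = 2πrh + 2πr² (lateral + bases)
dS/dt = (2πh + 4πr)·dr/dt = (2π·23 + 4π·11)·2
= 180π cm²/s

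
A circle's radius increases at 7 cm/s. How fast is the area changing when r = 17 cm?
238π cm²/s

A = πr²
dA/dt = 2πr · dr/dt = 2π(17)(7) = 238π cm²/s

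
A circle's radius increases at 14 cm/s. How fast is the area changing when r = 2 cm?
56π cm²/s

A = πr²
dA/dt = 2πr · dr/dt = 2π(2)(14) = 56π cm²/s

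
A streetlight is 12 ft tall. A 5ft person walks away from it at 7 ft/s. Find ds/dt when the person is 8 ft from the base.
5 ft/s

By similar triangles: 12/(x+s) = 5/s
Solving: s = 5x/7
ds/dt = 5/7 · dx/dt = 5/7 · 7 = 5 ft/s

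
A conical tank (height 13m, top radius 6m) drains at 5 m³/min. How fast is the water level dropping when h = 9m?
845/(2916π) ≈ 0.09224 m/min

r/h = 6/13, so r = (6/13)h
V = (1/3)πr²h = (1/3)π((6/13)h)²h = (12/169)πh³
dV/dh = (36/169)πh²
dh/dt = (dV/dt)/(dV/dh) = -5/((36/169)π·9²) = -845/(2916π) m/min
The level is dropping at 845/(2916π) ≈ 0.09224 m/min.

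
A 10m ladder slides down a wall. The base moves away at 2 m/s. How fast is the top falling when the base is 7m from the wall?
14√51/51 ≈ 1.96 m/s

x² + y² = 10²
2x·dx/dt + 2y·dy/dt = 0
dy/dt = -x/y · dx/dt = -7/√51 · 2 = -14√51/51 m/s
The top is descending at 14√51/51 ≈ 1.96 m/s.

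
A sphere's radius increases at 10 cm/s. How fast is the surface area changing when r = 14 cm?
1120π cm²/s

S = 4πr²
dS/dt = dS/dr · dr/dt = 8πr · 10
At r = 14: dS/dt = 1120π cm²/s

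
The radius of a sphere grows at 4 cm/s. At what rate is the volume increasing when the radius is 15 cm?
3600π cm³/s

V = (4/3)πr³
dV/dt = dV/dr · dr/dt = 4πr² · 4
At r = 15: dV/dt = 3600π cm³/s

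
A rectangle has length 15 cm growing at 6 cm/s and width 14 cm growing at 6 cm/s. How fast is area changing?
174 cm²/s

A = lw
dA/dt = w·dl/dt + l·dw/dt = 14·6 + 15·6 = 174 cm²/s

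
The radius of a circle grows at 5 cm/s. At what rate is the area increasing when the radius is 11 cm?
110π cm²/s

A = πr²
dA/dt = 2πr · dr/dt = 2π(11)(5) = 110π cm²/s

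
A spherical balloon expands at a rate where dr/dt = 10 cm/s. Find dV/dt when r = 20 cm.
16000π cm³/s

V = (4/3)πr³
dV/dt = dV/dr · dr/dt = 4πr² · 10
At r = 20: dV/dt = 16000π cm³/s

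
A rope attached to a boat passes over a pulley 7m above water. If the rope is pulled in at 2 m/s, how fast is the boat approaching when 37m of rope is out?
37√330/330 ≈ 2.037 m/s

rope² = x² + 7²
x = √(37² - 7²) = 2√330
dx/dt = (rope/x) · d(rope)/dt = (37/(2√330)) · (-2) = -37√330/330 m/s
The boat approaches at 37√330/330 ≈ 2.037 m/s.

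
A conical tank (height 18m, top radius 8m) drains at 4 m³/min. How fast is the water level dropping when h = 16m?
81/(1024π) ≈ 0.02518 m/min

r/h = 8/18, so r = (4/9)h
V = (1/3)πr²h = (1/3)π((4/9)h)²h = (16/243)πh³
dV/dh = (16/81)πh²
dh/dt = (dV/dt)/(dV/dh) = -4/((16/81)π·16²) = -81/(1024π) m/min
The level is dropping at 81/(1024π) ≈ 0.02518 m/min.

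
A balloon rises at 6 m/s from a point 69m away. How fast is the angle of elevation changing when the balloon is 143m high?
0.016422 rad/s

tan(θ) = y/69
sec²(θ) · dθ/dt = (1/69) · dy/dt
dθ/dt = cos²(θ)/69 · 6 = 69/(69² + 143²) · 6
dθ/dt = 0.016422 rad/s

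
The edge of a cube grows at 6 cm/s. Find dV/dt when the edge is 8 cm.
1152 cm³/s

V = s³
dV/dt = 3s² · ds/dt = 3·8²·6 = 1152 cm³/s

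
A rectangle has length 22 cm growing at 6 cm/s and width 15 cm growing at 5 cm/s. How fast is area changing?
200 cm²/s

A = lw
dA/dt = w·dl/dt + l·dw/dt = 15·6 + 22·5 = 200 cm²/s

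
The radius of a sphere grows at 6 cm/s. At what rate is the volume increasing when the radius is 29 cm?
20184π cm³/s

V = (4/3)πr³
dV/dt = dV/dr · dr/dt = 4πr² · 6
At r = 29: dV/dt = 20184π cm³/s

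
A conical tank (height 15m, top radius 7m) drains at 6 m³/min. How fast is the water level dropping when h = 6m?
75/(98π) ≈ 0.2436 m/min

r/h = 7/15, so r = (7/15)h
V = (1/3)πr²h = (1/3)π((7/15)h)²h = (49/675)πh³
dV/dh = (49/225)πh²
dh/dt = (dV/dt)/(dV/dh) = -6/((49/225)π·6²) = -75/(98π) m/min
The level is dropping at 75/(98π) ≈ 0.2436 m/min.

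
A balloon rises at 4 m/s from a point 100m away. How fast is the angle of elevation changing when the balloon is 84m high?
0.023452 rad/s

tan(θ) = y/100
sec²(θ) · dθ/dt = (1/100) · dy/dt
dθ/dt = cos²(θ)/100 · 4 = 100/(100² + 84²) · 4
dθ/dt = 0.023452 rad/s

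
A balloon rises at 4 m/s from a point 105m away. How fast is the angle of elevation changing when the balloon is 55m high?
0.029893 rad/s

tan(θ) = y/105
sec²(θ) · dθ/dt = (1/105) · dy/dt
dθ/dt = cos²(θ)/105 · 4 = 105/(105² + 55²) · 4
dθ/dt = 0.029893 rad/s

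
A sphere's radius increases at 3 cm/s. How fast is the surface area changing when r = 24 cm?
576π cm²/s

S = 4πr²
dS/dt = dS/dr · dr/dt = 8πr · 3
At r = 24: dS/dt = 576π cm²/s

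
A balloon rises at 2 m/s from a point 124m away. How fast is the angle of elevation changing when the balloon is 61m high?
0.012986 rad/s

tan(θ) = y/124
sec²(θ) · dθ/dt = (1/124) · dy/dt
dθ/dt = cos²(θ)/124 · 2 = 124/(124² + 61²) · 2
dθ/dt = 0.012986 rad/s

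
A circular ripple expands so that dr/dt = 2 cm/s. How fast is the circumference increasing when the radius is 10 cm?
4π cm/s

C = 2πr
dC/dt = 2π · dr/dt = 2π · 2 = 4π cm/s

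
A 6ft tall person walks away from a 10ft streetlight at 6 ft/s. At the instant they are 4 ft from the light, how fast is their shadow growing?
9 ft/s

By similar triangles: 10/(x+s) = 6/s
Solving: s = 6x/4
ds/dt = 6/4 · dx/dt = 3/2 · 6 = 9 ft/s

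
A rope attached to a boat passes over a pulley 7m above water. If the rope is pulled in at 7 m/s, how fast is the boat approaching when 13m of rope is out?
91√30/60 ≈ 8.307 m/s

rope² = x² + 7²
x = √(13² - 7²) = 2√30
dx/dt = (rope/x) · d(rope)/dt = (13/(2√30)) · (-7) = -91√30/60 m/s
The boat approaches at 91√30/60 ≈ 8.307 m/s.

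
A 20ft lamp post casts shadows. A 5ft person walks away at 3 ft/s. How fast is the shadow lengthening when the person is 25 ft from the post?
1 ft/s

By similar triangles: 20/(x+s) = 5/s
Solving: s = 5x/15
ds/dt = 5/15 · dx/dt = 1/3 · 3 = 1 ft/s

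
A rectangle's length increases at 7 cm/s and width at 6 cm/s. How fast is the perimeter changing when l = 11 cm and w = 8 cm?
26 cm/s

P = 2(l + w)
dP/dt = 2(dl/dt + dw/dt) = 2(7 + 6) = 26 cm/s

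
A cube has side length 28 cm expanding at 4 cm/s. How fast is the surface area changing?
1344 cm²/s

A = 6s²
dA/dt = 12s · ds/dt = 12·28·4 = 1344 cm²/s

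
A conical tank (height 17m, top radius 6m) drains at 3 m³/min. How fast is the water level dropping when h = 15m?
289/(2700π) ≈ 0.03407 m/min

r/h = 6/17, so r = (6/17)h
V = (1/3)πr²h = (1/3)π((6/17)h)²h = (12/289)πh³
dV/dh = (36/289)πh²
dh/dt = (dV/dt)/(dV/dh) = -3/((36/289)π·15²) = -289/(2700π) m/min
The level is dropping at 289/(2700π) ≈ 0.03407 m/min.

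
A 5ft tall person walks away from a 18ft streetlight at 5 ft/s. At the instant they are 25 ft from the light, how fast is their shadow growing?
25/13 ft/s

By similar triangles: 18/(x+s) = 5/s
Solving: s = 5x/13
ds/dt = 5/13 · dx/dt = 5/13 · 5 = 25/13 ft/s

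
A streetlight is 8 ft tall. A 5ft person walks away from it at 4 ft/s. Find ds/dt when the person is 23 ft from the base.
20/3 ft/s

By similar triangles: 8/(x+s) = 5/s
Solving: s = 5x/3
ds/dt = 5/3 · dx/dt = 5/3 · 4 = 20/3 ft/s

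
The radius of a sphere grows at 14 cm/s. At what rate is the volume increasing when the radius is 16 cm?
14336π cm³/s

V = (4/3)πr³
dV/dt = dV/dr · dr/dt = 4πr² · 14
At r = 16: dV/dt = 14336π cm³/s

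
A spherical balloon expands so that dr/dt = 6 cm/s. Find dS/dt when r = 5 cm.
240π cm²/s

S = 4πr²
dS/dt = dS/dr · dr/dt = 8πr · 6
At r = 5: dS/dt = 240π cm²/s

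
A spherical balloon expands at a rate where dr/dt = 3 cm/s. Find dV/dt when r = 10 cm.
1200π cm³/s

V = (4/3)πr³
dV/dt = dV/dr · dr/dt = 4πr² · 3
At r = 10: dV/dt = 1200π cm³/s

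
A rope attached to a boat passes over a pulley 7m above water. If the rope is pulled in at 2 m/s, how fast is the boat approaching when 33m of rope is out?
33√65/130 ≈ 2.047 m/s

rope² = x² + 7²
x = √(33² - 7²) = 4√65
dx/dt = (rope/x) · d(rope)/dt = (33/(4√65)) · (-2) = -33√65/130 m/s
The boat approaches at 33√65/130 ≈ 2.047 m/s.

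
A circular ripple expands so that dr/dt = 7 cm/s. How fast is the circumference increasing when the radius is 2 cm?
14π cm/s

C = 2πr
dC/dt = 2π · dr/dt = 2π · 7 = 14π cm/s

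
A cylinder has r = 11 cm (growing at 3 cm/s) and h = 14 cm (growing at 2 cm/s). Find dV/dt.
1166π cm³/s

V = πr²h
dV/dt = 2πrh·dr/dt + πr²·dh/dt
= 2π(11)(14)(3) + π(11)²(2)
= 1166π cm³/s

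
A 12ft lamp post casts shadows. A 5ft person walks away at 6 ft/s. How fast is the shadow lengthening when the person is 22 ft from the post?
30/7 ft/s

By similar triangles: 12/(x+s) = 5/s
Solving: s = 5x/7
ds/dt = 5/7 · dx/dt = 5/7 · 6 = 30/7 ft/s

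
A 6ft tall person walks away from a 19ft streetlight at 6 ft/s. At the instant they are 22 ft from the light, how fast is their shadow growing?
36/13 ft/s

By similar triangles: 19/(x+s) = 6/s
Solving: s = 6x/13
ds/dt = 6/13 · dx/dt = 6/13 · 6 = 36/13 ft/s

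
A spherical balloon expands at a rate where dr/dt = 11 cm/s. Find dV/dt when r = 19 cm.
15884π cm³/s

V = (4/3)πr³
dV/dt = dV/dr · dr/dt = 4πr² · 11
At r = 19: dV/dt = 15884π cm³/s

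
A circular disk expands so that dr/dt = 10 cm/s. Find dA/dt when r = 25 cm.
500π cm²/s

A = πr²
dA/dt = 2πr · dr/dt = 2π(25)(10) = 500π cm²/s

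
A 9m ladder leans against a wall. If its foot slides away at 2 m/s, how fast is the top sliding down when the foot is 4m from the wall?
8√65/65 ≈ 0.9923 m/s

x² + y² = 9²
2x·dx/dt + 2y·dy/dt = 0
dy/dt = -x/y · dx/dt = -4/√65 · 2 = -8√65/65 m/s
The top is descending at 8√65/65 ≈ 0.9923 m/s.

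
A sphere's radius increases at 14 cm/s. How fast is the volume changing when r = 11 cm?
6776π cm³/s

V = (4/3)πr³
dV/dt = dV/dr · dr/dt = 4πr² · 14
At r = 11: dV/dt = 6776π cm³/s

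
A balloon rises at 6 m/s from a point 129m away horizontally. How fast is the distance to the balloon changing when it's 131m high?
393√33802/16901 ≈ 4.275 m/s

z² = 129² + y²
z = √(129² + 131²) = √33802
dz/dt = y/z · dy/dt = 131/√33802 · 6 = 393√33802/16901 ≈ 4.275 m/s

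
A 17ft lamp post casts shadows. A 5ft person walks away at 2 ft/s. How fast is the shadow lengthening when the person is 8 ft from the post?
5/6 ft/s

By similar triangles: 17/(x+s) = 5/s
Solving: s = 5x/12
ds/dt = 5/12 · dx/dt = 5/12 · 2 = 5/6 ft/s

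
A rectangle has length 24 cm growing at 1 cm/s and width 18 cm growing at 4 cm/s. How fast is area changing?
114 cm²/s

A = lw
dA/dt = w·dl/dt + l·dw/dt = 18·1 + 24·4 = 114 cm²/s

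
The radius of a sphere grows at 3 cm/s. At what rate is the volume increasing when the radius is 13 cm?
2028π cm³/s

V = (4/3)πr³
dV/dt = dV/dr · dr/dt = 4πr² · 3
At r = 13: dV/dt = 2028π cm³/s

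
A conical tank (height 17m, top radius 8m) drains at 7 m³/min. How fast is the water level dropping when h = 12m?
2023/(9216π) ≈ 0.06987 m/min

r/h = 8/17, so r = (8/17)h
V = (1/3)πr²h = (1/3)π((8/17)h)²h = (64/867)πh³
dV/dh = (64/289)πh²
dh/dt = (dV/dt)/(dV/dh) = -7/((64/289)π·12²) = -2023/(9216π) m/min
The level is dropping at 2023/(9216π) ≈ 0.06987 m/min.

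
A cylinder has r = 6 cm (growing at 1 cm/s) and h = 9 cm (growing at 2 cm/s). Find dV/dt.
180π cm³/s

V = πr²h
dV/dt = 2πrh·dr/dt + πr²·dh/dt
= 2π(6)(9)(1) + π(6)²(2)
= 180π cm³/s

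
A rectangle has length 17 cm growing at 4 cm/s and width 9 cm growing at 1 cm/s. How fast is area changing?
53 cm²/s

A = lw
dA/dt = w·dl/dt + l·dw/dt = 9·4 + 17·1 = 53 cm²/s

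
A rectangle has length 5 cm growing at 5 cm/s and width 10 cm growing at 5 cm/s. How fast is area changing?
75 cm²/s

A = lw
dA/dt = w·dl/dt + l·dw/dt = 10·5 + 5·5 = 75 cm²/s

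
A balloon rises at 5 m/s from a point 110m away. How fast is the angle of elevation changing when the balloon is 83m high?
0.028964 rad/s

tan(θ) = y/110
sec²(θ) · dθ/dt = (1/110) · dy/dt
dθ/dt = cos²(θ)/110 · 5 = 110/(110² + 83²) · 5
dθ/dt = 0.028964 rad/s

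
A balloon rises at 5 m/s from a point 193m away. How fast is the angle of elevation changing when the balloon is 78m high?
0.022269 rad/s

tan(θ) = y/193
sec²(θ) · dθ/dt = (1/193) · dy/dt
dθ/dt = cos²(θ)/193 · 5 = 193/(193² + 78²) · 5
dθ/dt = 0.022269 rad/s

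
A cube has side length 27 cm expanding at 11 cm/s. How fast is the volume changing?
24057 cm³/s

V = s³
dV/dt = 3s² · ds/dt = 3·27²·11 = 24057 cm³/s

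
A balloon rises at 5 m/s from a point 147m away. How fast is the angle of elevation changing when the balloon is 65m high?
0.028451 rad/s

tan(θ) = y/147
sec²(θ) · dθ/dt = (1/147) · dy/dt
dθ/dt = cos²(θ)/147 · 5 = 147/(147² + 65²) · 5
dθ/dt = 0.028451 rad/s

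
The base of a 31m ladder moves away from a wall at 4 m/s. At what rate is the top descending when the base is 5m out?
5√26/39 ≈ 0.6537 m/s

x² + y² = 31²
2x·dx/dt + 2y·dy/dt = 0
dy/dt = -x/y · dx/dt = -5/(6√26) · 4 = -5√26/39 m/s
The top is descending at 5√26/39 ≈ 0.6537 m/s.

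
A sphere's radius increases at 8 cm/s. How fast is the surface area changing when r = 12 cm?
768π cm²/s

S = 4πr²
dS/dt = dS/dr · dr/dt = 8πr · 8
At r = 12: dS/dt = 768π cm²/s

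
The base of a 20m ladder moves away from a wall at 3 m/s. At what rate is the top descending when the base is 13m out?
13√231/77 ≈ 2.566 m/s

x² + y² = 20²
2x·dx/dt + 2y·dy/dt = 0
dy/dt = -x/y · dx/dt = -13/√231 · 3 = -13√231/77 m/s
The top is descending at 13√231/77 ≈ 2.566 m/s.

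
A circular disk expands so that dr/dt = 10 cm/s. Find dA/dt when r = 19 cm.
380π cm²/s

A = πr²
dA/dt = 2πr · dr/dt = 2π(19)(10) = 380π cm²/s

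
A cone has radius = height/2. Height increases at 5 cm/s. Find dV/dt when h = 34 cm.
1445π cm³/s

V = (1/3)π(h/2)²h = πh³/12
dV/dt = πh²/4 · 5
At h = 34: dV/dt = 1445π cm³/s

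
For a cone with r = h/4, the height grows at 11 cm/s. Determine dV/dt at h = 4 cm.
11π cm³/s

V = (1/3)π(h/4)²h = πh³/48
dV/dt = πh²/16 · 11
At h = 4: dV/dt = 11π cm³/s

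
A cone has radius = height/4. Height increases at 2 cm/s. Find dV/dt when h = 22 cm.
121π/2 cm³/s

V = (1/3)π(h/4)²h = πh³/48
dV/dt = πh²/16 · 2
At h = 22: dV/dt = 121π/2 cm³/s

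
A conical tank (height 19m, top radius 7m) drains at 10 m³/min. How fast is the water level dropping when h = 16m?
1805/(6272π) ≈ 0.09161 m/min

r/h = 7/19, so r = (7/19)h
V = (1/3)πr²h = (1/3)π((7/19)h)²h = (49/1083)πh³
dV/dh = (49/361)πh²
dh/dt = (dV/dt)/(dV/dh) = -10/((49/361)π·16²) = -1805/(6272π) m/min
The level is dropping at 1805/(6272π) ≈ 0.09161 m/min.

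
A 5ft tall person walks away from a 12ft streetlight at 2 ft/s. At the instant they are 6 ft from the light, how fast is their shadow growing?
10/7 ft/s

By similar triangles: 12/(x+s) = 5/s
Solving: s = 5x/7
ds/dt = 5/7 · dx/dt = 5/7 · 2 = 10/7 ft/s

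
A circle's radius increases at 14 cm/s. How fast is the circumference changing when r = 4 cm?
28π cm/s

C = 2πr
dC/dt = 2π · dr/dt = 2π · 14 = 28π cm/s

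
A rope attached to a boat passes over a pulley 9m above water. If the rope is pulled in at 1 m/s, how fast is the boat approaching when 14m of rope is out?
14√115/115 ≈ 1.306 m/s

rope² = x² + 9²
x = √(14² - 9²) = √115
dx/dt = (rope/x) · d(rope)/dt = (14/√115) · (-1) = -14√115/115 m/s
The boat approaches at 14√115/115 ≈ 1.306 m/s.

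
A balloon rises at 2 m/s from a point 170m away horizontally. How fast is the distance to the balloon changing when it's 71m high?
142√33941/33941 ≈ 0.7708 m/s

z² = 170² + y²
z = √(170² + 71²) = √33941
dz/dt = y/z · dy/dt = 71/√33941 · 2 = 142√33941/33941 ≈ 0.7708 m/s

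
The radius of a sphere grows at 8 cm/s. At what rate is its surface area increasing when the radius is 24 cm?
1536π cm²/s

S = 4πr²
dS/dt = dS/dr · dr/dt = 8πr · 8
At r = 24: dS/dt = 1536π cm²/s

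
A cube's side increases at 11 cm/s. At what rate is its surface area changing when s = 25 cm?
3300 cm²/s

A = 6s²
dA/dt = 12s · ds/dt = 12·25·11 = 3300 cm²/s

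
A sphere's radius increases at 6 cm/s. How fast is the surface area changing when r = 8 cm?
384π cm²/s

S = 4πr²
dS/dt = dS/dr · dr/dt = 8πr · 6
At r = 8: dS/dt = 384π cm²/s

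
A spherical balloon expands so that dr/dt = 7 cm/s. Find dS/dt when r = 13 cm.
728π cm²/s

S = 4πr²
dS/dt = dS/dr · dr/dt = 8πr · 7
At r = 13: dS/dt = 728π cm²/s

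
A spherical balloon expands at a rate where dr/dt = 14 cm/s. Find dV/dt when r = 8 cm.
3584π cm³/s

V = (4/3)πr³
dV/dt = dV/dr · dr/dt = 4πr² · 14
At r = 8: dV/dt = 3584π cm³/s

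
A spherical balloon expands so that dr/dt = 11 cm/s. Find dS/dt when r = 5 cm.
440π cm²/s

S = 4πr²
dS/dt = dS/dr · dr/dt = 8πr · 11
At r = 5: dS/dt = 440π cm²/s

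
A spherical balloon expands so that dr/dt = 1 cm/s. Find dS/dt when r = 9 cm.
72π cm²/s

S = 4πr²
dS/dt = dS/dr · dr/dt = 8πr · 1
At r = 9: dS/dt = 72π cm²/s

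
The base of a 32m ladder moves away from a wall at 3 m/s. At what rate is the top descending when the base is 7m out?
7√39/65 ≈ 0.6725 m/s

x² + y² = 32²
2x·dx/dt + 2y·dy/dt = 0
dy/dt = -x/y · dx/dt = -7/(5√39) · 3 = -7√39/65 m/s
The top is descending at 7√39/65 ≈ 0.6725 m/s.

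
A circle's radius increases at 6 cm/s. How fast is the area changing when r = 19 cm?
228π cm²/s

A = πr²
dA/dt = 2πr · dr/dt = 2π(19)(6) = 228π cm²/s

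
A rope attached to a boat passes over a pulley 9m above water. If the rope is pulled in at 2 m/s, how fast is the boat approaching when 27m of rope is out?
3√2/2 ≈ 2.121 m/s

rope² = x² + 9²
x = √(27² - 9²) = 18√2
dx/dt = (rope/x) · d(rope)/dt = (27/(18√2)) · (-2) = -3√2/2 m/s
The boat approaches at 3√2/2 ≈ 2.121 m/s.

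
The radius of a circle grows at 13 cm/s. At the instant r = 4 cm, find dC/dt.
26π cm/s

C = 2πr
dC/dt = 2π · dr/dt = 2π · 13 = 26π cm/s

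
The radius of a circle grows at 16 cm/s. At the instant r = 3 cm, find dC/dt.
32π cm/s

C = 2πr
dC/dt = 2π · dr/dt = 2π · 16 = 32π cm/s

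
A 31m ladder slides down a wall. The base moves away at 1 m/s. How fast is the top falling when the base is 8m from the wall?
8√897/897 ≈ 0.2671 m/s

x² + y² = 31²
2x·dx/dt + 2y·dy/dt = 0
dy/dt = -x/y · dx/dt = -8/√897 · 1 = -8√897/897 m/s
The top is descending at 8√897/897 ≈ 0.2671 m/s.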